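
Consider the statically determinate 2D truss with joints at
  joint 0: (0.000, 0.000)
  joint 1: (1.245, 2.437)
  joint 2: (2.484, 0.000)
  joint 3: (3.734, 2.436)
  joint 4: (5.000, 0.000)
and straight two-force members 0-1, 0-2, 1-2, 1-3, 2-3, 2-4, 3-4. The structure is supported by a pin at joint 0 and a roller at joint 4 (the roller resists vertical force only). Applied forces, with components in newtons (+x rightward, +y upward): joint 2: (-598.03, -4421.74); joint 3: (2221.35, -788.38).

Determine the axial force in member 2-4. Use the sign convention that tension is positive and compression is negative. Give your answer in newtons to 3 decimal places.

2010.073

N=5 nodes, M=7 members, R=3 reactions → 2N=10, M+R=10
member 0 (0-1): L=2.7366, (cx,cy)=(0.4549,0.8905)
member 1 (0-2): L=2.4840, (cx,cy)=(1.0000,0.0000)
member 2 (1-2): L=2.7339, (cx,cy)=(0.4532,-0.8914)
member 3 (1-3): L=2.4890, (cx,cy)=(1.0000,-0.0004)
member 4 (2-3): L=2.7380, (cx,cy)=(0.4565,0.8897)
member 5 (2-4): L=2.5160, (cx,cy)=(1.0000,0.0000)
member 6 (3-4): L=2.7453, (cx,cy)=(0.4611,-0.8873)
solve A·x = −loads:
  F[0-1] = -1507.4286 N (compression)
  F[0-2] = +2309.1151 N (tension)
  F[1-2] = +1506.5447 N (tension)
  F[1-3] = -1368.5648 N (compression)
  F[2-3] = +3460.4730 N (tension)
  F[2-4] = +2010.0735 N (tension)
  F[3-4] = -4358.8630 N (compression)
  Rx@0 = -1623.3200 N
  Ry@0 = +1342.3957 N
  Ry@4 = +3867.7243 N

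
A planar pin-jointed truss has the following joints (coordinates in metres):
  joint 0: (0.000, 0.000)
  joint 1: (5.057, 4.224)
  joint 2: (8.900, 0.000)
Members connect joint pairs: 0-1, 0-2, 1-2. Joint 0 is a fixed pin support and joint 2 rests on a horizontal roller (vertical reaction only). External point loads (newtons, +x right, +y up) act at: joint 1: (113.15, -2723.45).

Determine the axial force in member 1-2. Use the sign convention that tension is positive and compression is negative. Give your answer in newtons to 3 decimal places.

N=3 nodes, M=3 members, R=3 reactions → 2N=6, M+R=6
member 0 (0-1): L=6.5890, (cx,cy)=(0.7675,0.6411)
member 1 (0-2): L=8.9000, (cx,cy)=(1.0000,0.0000)
member 2 (1-2): L=5.7106, (cx,cy)=(0.6730,-0.7397)
solve A·x = −loads:
  F[0-1] = -1750.6467 N (compression)
  F[0-2] = +1456.7483 N (tension)
  F[1-2] = -2164.6865 N (compression)
  Rx@0 = -113.1500 N
  Ry@0 = +1122.2778 N
  Ry@2 = +1601.1722 N

-2164.687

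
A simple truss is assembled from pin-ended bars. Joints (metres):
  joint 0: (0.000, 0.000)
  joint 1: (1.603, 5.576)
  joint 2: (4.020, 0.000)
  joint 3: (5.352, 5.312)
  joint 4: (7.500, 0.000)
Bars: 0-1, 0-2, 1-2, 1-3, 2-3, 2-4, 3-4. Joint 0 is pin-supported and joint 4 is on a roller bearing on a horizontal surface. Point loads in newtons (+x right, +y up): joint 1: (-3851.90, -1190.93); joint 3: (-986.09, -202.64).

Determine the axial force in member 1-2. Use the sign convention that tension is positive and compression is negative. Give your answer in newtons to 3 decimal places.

3582.515

N=5 nodes, M=7 members, R=3 reactions → 2N=10, M+R=10
member 0 (0-1): L=5.8018, (cx,cy)=(0.2763,0.9611)
member 1 (0-2): L=4.0200, (cx,cy)=(1.0000,0.0000)
member 2 (1-2): L=6.0773, (cx,cy)=(0.3977,-0.9175)
member 3 (1-3): L=3.7583, (cx,cy)=(0.9975,-0.0702)
member 4 (2-3): L=5.4765, (cx,cy)=(0.2432,0.9700)
member 5 (2-4): L=3.4800, (cx,cy)=(1.0000,0.0000)
member 6 (3-4): L=5.7299, (cx,cy)=(0.3749,-0.9271)
solve A·x = −loads:
  F[0-1] = -4741.1533 N (compression)
  F[0-2] = -3528.0496 N (compression)
  F[1-2] = +3582.5155 N (tension)
  F[1-3] = +1119.9274 N (tension)
  F[2-3] = -3388.7627 N (compression)
  F[2-4] = -1279.0259 N (compression)
  F[3-4] = +3411.8407 N (tension)
  Rx@0 = +4837.9900 N
  Ry@0 = +4556.5986 N
  Ry@4 = -3163.0286 N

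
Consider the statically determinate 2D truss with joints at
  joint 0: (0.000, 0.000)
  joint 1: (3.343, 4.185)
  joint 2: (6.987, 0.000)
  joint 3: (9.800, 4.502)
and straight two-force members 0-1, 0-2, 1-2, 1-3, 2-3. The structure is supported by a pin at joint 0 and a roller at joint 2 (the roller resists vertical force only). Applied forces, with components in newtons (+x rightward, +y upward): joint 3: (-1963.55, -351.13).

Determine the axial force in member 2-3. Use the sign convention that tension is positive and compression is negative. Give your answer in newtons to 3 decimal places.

N=4 nodes, M=5 members, R=3 reactions → 2N=8, M+R=8
member 0 (0-1): L=5.3563, (cx,cy)=(0.6241,0.7813)
member 1 (0-2): L=6.9870, (cx,cy)=(1.0000,0.0000)
member 2 (1-2): L=5.5491, (cx,cy)=(0.6567,-0.7542)
member 3 (1-3): L=6.4648, (cx,cy)=(0.9988,0.0490)
member 4 (2-3): L=5.3086, (cx,cy)=(0.5299,0.8481)
solve A·x = −loads:
  F[0-1] = -1438.3613 N (compression)
  F[0-2] = -1065.8318 N (compression)
  F[1-2] = +1373.0164 N (tension)
  F[1-3] = -1801.5154 N (compression)
  F[2-3] = -309.8746 N (compression)
  Rx@0 = +1963.5500 N
  Ry@0 = +1123.8262 N
  Ry@2 = -772.6962 N

-309.875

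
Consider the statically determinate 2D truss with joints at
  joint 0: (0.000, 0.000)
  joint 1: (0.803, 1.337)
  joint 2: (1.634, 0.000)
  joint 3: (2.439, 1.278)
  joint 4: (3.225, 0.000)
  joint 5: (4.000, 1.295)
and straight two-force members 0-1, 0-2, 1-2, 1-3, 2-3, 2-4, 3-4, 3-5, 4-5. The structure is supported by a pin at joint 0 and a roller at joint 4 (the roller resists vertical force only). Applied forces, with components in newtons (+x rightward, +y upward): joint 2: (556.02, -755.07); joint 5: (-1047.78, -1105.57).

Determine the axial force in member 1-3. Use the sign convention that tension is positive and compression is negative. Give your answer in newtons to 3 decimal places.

-659.961

N=6 nodes, M=9 members, R=3 reactions → 2N=12, M+R=12
member 0 (0-1): L=1.5596, (cx,cy)=(0.5149,0.8573)
member 1 (0-2): L=1.6340, (cx,cy)=(1.0000,0.0000)
member 2 (1-2): L=1.5742, (cx,cy)=(0.5279,-0.8493)
member 3 (1-3): L=1.6371, (cx,cy)=(0.9994,-0.0360)
member 4 (2-3): L=1.5104, (cx,cy)=(0.5330,0.8461)
member 5 (2-4): L=1.5910, (cx,cy)=(1.0000,0.0000)
member 6 (3-4): L=1.5004, (cx,cy)=(0.5239,-0.8518)
member 7 (3-5): L=1.5611, (cx,cy)=(0.9999,0.0109)
member 8 (4-5): L=1.5092, (cx,cy)=(0.5135,0.8581)
solve A·x = −loads:
  F[0-1] = -615.3956 N (compression)
  F[0-2] = -174.9095 N (compression)
  F[1-2] = +649.1613 N (tension)
  F[1-3] = -659.9615 N (compression)
  F[2-3] = +240.7739 N (tension)
  F[2-4] = -516.5728 N (compression)
  F[3-4] = -272.0663 N (compression)
  F[3-5] = -388.7017 N (compression)
  F[4-5] = -1283.4945 N (compression)
  Rx@0 = +491.7600 N
  Ry@0 = +527.5581 N
  Ry@4 = +1333.0819 N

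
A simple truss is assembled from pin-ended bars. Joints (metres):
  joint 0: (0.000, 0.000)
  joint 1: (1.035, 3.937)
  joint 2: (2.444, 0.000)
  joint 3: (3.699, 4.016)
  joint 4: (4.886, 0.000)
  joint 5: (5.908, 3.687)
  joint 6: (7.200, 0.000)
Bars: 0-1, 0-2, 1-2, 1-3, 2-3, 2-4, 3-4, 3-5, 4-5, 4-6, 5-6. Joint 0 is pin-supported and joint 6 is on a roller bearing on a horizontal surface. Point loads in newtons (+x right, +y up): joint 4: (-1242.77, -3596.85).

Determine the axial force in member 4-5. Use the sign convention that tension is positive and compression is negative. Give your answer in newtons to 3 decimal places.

2305.525

N=7 nodes, M=11 members, R=3 reactions → 2N=14, M+R=14
member 0 (0-1): L=4.0708, (cx,cy)=(0.2543,0.9671)
member 1 (0-2): L=2.4440, (cx,cy)=(1.0000,0.0000)
member 2 (1-2): L=4.1815, (cx,cy)=(0.3370,-0.9415)
member 3 (1-3): L=2.6652, (cx,cy)=(0.9996,0.0296)
member 4 (2-3): L=4.2075, (cx,cy)=(0.2983,0.9545)
member 5 (2-4): L=2.4420, (cx,cy)=(1.0000,0.0000)
member 6 (3-4): L=4.1877, (cx,cy)=(0.2834,-0.9590)
member 7 (3-5): L=2.2334, (cx,cy)=(0.9891,-0.1473)
member 8 (4-5): L=3.8260, (cx,cy)=(0.2671,0.9637)
member 9 (4-6): L=2.3140, (cx,cy)=(1.0000,0.0000)
member 10 (5-6): L=3.9068, (cx,cy)=(0.3307,-0.9437)
solve A·x = −loads:
  F[0-1] = -1195.2663 N (compression)
  F[0-2] = -938.8718 N (compression)
  F[1-2] = +1205.4239 N (tension)
  F[1-3] = -710.3869 N (compression)
  F[2-3] = -1189.0565 N (compression)
  F[2-4] = -178.0294 N (compression)
  F[3-4] = +1433.9059 N (tension)
  F[3-5] = -1487.4027 N (compression)
  F[4-5] = +2305.5252 N (tension)
  F[4-6] = +855.3280 N (tension)
  F[5-6] = -2586.3865 N (compression)
  Rx@0 = +1242.7700 N
  Ry@0 = +1155.9876 N
  Ry@6 = +2440.8624 N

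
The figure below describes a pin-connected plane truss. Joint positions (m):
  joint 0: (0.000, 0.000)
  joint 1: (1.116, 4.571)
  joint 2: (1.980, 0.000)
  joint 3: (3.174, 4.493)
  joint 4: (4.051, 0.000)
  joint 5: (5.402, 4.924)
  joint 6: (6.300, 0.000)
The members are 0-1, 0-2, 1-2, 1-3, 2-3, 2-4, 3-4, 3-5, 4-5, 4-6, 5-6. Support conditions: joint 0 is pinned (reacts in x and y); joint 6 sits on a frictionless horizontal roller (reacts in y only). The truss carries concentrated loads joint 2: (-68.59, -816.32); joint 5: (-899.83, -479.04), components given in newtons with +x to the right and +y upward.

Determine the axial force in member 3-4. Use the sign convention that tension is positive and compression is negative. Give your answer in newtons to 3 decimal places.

368.222

N=7 nodes, M=11 members, R=3 reactions → 2N=14, M+R=14
member 0 (0-1): L=4.7053, (cx,cy)=(0.2372,0.9715)
member 1 (0-2): L=1.9800, (cx,cy)=(1.0000,0.0000)
member 2 (1-2): L=4.6519, (cx,cy)=(0.1857,-0.9826)
member 3 (1-3): L=2.0595, (cx,cy)=(0.9993,-0.0379)
member 4 (2-3): L=4.6489, (cx,cy)=(0.2568,0.9665)
member 5 (2-4): L=2.0710, (cx,cy)=(1.0000,0.0000)
member 6 (3-4): L=4.5778, (cx,cy)=(0.1916,-0.9815)
member 7 (3-5): L=2.2693, (cx,cy)=(0.9818,0.1899)
member 8 (4-5): L=5.1060, (cx,cy)=(0.2646,0.9644)
member 9 (4-6): L=2.2490, (cx,cy)=(1.0000,0.0000)
member 10 (5-6): L=5.0052, (cx,cy)=(0.1794,-0.9838)
solve A·x = −loads:
  F[0-1] = -1370.4453 N (compression)
  F[0-2] = -643.3761 N (compression)
  F[1-2] = +1377.3190 N (tension)
  F[1-3] = -581.2690 N (compression)
  F[2-3] = -555.6746 N (compression)
  F[2-4] = -176.2627 N (compression)
  F[3-4] = +368.2223 N (tension)
  F[3-5] = -808.8322 N (compression)
  F[4-5] = -374.7581 N (compression)
  F[4-6] = -6.5618 N (compression)
  F[5-6] = +36.5736 N (tension)
  Rx@0 = +968.4200 N
  Ry@0 = +1331.3402 N
  Ry@6 = -35.9802 N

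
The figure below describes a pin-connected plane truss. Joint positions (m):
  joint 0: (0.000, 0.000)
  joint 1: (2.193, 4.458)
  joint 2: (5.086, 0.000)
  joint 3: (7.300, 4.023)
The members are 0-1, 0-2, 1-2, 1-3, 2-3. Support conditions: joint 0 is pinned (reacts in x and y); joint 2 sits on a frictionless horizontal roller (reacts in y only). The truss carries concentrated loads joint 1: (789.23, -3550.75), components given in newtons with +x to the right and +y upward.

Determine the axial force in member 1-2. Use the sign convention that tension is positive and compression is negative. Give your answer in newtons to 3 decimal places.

N=4 nodes, M=5 members, R=3 reactions → 2N=8, M+R=8
member 0 (0-1): L=4.9682, (cx,cy)=(0.4414,0.8973)
member 1 (0-2): L=5.0860, (cx,cy)=(1.0000,0.0000)
member 2 (1-2): L=5.3144, (cx,cy)=(0.5444,-0.8388)
member 3 (1-3): L=5.1255, (cx,cy)=(0.9964,-0.0849)
member 4 (2-3): L=4.5920, (cx,cy)=(0.4821,0.8761)
solve A·x = −loads:
  F[0-1] = -1479.9239 N (compression)
  F[0-2] = +1442.4793 N (tension)
  F[1-2] = -2649.8311 N (compression)
  F[1-3] = +0.0000 N (tension)
  F[2-3] = -0.0000 N (compression)
  Rx@0 = -789.2300 N
  Ry@0 = +1327.9458 N
  Ry@2 = +2222.8042 N

-2649.831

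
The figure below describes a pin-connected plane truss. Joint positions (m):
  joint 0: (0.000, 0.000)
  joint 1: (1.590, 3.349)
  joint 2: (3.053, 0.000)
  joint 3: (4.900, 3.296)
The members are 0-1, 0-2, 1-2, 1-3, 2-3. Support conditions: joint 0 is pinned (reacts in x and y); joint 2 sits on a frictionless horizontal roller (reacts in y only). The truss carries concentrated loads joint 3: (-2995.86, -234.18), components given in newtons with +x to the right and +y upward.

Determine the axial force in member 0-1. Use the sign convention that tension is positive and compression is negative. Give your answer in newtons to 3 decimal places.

-3423.489

N=4 nodes, M=5 members, R=3 reactions → 2N=8, M+R=8
member 0 (0-1): L=3.7073, (cx,cy)=(0.4289,0.9034)
member 1 (0-2): L=3.0530, (cx,cy)=(1.0000,0.0000)
member 2 (1-2): L=3.6546, (cx,cy)=(0.4003,-0.9164)
member 3 (1-3): L=3.3104, (cx,cy)=(0.9999,-0.0160)
member 4 (2-3): L=3.7782, (cx,cy)=(0.4889,0.8724)
solve A·x = −loads:
  F[0-1] = -3423.4892 N (compression)
  F[0-2] = -1527.5726 N (compression)
  F[1-2] = +3424.4628 N (tension)
  F[1-3] = -2839.5199 N (compression)
  F[2-3] = -320.5544 N (compression)
  Rx@0 = +2995.8600 N
  Ry@0 = +3092.6381 N
  Ry@2 = -2858.4581 N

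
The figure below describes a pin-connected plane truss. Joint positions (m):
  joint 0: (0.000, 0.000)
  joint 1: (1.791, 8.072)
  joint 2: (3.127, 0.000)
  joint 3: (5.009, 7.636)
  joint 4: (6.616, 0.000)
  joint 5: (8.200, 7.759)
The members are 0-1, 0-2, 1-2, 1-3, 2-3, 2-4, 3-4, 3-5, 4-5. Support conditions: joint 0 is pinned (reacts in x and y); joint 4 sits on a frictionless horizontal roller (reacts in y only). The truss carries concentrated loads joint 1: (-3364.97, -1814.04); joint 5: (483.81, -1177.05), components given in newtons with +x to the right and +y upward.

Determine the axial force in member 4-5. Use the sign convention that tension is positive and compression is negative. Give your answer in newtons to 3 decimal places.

N=6 nodes, M=9 members, R=3 reactions → 2N=12, M+R=12
member 0 (0-1): L=8.2683, (cx,cy)=(0.2166,0.9763)
member 1 (0-2): L=3.1270, (cx,cy)=(1.0000,0.0000)
member 2 (1-2): L=8.1818, (cx,cy)=(0.1633,-0.9866)
member 3 (1-3): L=3.2474, (cx,cy)=(0.9909,-0.1343)
member 4 (2-3): L=7.8645, (cx,cy)=(0.2393,0.9709)
member 5 (2-4): L=3.4890, (cx,cy)=(1.0000,0.0000)
member 6 (3-4): L=7.8033, (cx,cy)=(0.2059,-0.9786)
member 7 (3-5): L=3.1934, (cx,cy)=(0.9993,0.0385)
member 8 (4-5): L=7.9190, (cx,cy)=(0.2000,0.9798)
solve A·x = −loads:
  F[0-1] = -4690.6346 N (compression)
  F[0-2] = -1865.1202 N (compression)
  F[1-2] = +2537.1631 N (tension)
  F[1-3] = +1952.3158 N (tension)
  F[2-3] = -2578.0144 N (compression)
  F[2-4] = -833.9027 N (compression)
  F[3-4] = +2854.5509 N (tension)
  F[3-5] = +730.3901 N (tension)
  F[4-5] = -1230.0406 N (compression)
  Rx@0 = +2881.1600 N
  Ry@0 = +4579.2702 N
  Ry@4 = -1588.1802 N

-1230.041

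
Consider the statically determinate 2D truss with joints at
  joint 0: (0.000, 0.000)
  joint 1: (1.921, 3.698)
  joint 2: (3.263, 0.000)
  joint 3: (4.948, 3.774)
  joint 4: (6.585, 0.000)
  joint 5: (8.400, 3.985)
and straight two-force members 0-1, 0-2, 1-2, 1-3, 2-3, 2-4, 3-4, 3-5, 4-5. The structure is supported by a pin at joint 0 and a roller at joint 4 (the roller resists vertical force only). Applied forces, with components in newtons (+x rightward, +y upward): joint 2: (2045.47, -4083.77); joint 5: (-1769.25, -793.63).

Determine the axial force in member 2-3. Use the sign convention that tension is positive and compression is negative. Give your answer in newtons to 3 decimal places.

1353.141

N=6 nodes, M=9 members, R=3 reactions → 2N=12, M+R=12
member 0 (0-1): L=4.1672, (cx,cy)=(0.4610,0.8874)
member 1 (0-2): L=3.2630, (cx,cy)=(1.0000,0.0000)
member 2 (1-2): L=3.9340, (cx,cy)=(0.3411,-0.9400)
member 3 (1-3): L=3.0280, (cx,cy)=(0.9997,0.0251)
member 4 (2-3): L=4.1331, (cx,cy)=(0.4077,0.9131)
member 5 (2-4): L=3.3220, (cx,cy)=(1.0000,0.0000)
member 6 (3-4): L=4.1137, (cx,cy)=(0.3979,-0.9174)
member 7 (3-5): L=3.4584, (cx,cy)=(0.9981,0.0610)
member 8 (4-5): L=4.3789, (cx,cy)=(0.4145,0.9101)
solve A·x = −loads:
  F[0-1] = -3281.5970 N (compression)
  F[0-2] = +1788.9787 N (tension)
  F[1-2] = +3029.9350 N (tension)
  F[1-3] = -2547.1650 N (compression)
  F[2-3] = +1353.1415 N (tension)
  F[2-4] = +225.4545 N (tension)
  F[3-4] = -1373.6051 N (compression)
  F[3-5] = -1450.8017 N (compression)
  F[4-5] = -774.8077 N (compression)
  Rx@0 = -276.2200 N
  Ry@0 = +2912.1195 N
  Ry@4 = +1965.2805 N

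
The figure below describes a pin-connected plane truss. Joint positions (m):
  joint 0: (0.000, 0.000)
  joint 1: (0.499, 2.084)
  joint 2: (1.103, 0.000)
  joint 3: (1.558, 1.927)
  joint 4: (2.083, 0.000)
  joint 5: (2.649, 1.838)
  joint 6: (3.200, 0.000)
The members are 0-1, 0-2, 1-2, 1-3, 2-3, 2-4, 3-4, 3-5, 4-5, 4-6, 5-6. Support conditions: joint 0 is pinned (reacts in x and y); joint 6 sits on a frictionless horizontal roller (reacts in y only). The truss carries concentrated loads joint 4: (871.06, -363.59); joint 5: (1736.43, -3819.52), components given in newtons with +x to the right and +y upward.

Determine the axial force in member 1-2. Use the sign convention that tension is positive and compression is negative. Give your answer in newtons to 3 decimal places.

N=7 nodes, M=11 members, R=3 reactions → 2N=14, M+R=14
member 0 (0-1): L=2.1429, (cx,cy)=(0.2329,0.9725)
member 1 (0-2): L=1.1030, (cx,cy)=(1.0000,0.0000)
member 2 (1-2): L=2.1698, (cx,cy)=(0.2784,-0.9605)
member 3 (1-3): L=1.0706, (cx,cy)=(0.9892,-0.1467)
member 4 (2-3): L=1.9800, (cx,cy)=(0.2298,0.9732)
member 5 (2-4): L=0.9800, (cx,cy)=(1.0000,0.0000)
member 6 (3-4): L=1.9972, (cx,cy)=(0.2629,-0.9648)
member 7 (3-5): L=1.0946, (cx,cy)=(0.9967,-0.0813)
member 8 (4-5): L=1.9232, (cx,cy)=(0.2943,0.9557)
member 9 (4-6): L=1.1170, (cx,cy)=(1.0000,0.0000)
member 10 (5-6): L=1.9188, (cx,cy)=(0.2872,-0.9579)
solve A·x = −loads:
  F[0-1] = +218.7872 N (tension)
  F[0-2] = +2556.5430 N (tension)
  F[1-2] = -239.6919 N (compression)
  F[1-3] = +118.9565 N (tension)
  F[2-3] = +236.5482 N (tension)
  F[2-4] = +2435.4610 N (tension)
  F[3-4] = -240.4163 N (compression)
  F[3-5] = +236.0070 N (tension)
  F[4-5] = +623.1500 N (tension)
  F[4-6] = +1317.8082 N (tension)
  F[5-6] = -4589.1615 N (compression)
  Rx@0 = -2607.4900 N
  Ry@0 = -212.7727 N
  Ry@6 = +4395.8827 N

-239.692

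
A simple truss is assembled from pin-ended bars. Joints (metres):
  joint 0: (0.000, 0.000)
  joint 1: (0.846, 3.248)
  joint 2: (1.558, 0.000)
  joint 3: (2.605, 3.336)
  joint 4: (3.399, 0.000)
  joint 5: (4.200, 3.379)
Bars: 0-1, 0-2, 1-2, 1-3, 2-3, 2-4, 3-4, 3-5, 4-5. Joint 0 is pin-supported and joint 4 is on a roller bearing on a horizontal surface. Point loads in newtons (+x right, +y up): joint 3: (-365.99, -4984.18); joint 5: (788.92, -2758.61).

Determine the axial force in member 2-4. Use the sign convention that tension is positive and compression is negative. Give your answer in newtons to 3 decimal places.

N=6 nodes, M=9 members, R=3 reactions → 2N=12, M+R=12
member 0 (0-1): L=3.3564, (cx,cy)=(0.2521,0.9677)
member 1 (0-2): L=1.5580, (cx,cy)=(1.0000,0.0000)
member 2 (1-2): L=3.3251, (cx,cy)=(0.2141,-0.9768)
member 3 (1-3): L=1.7612, (cx,cy)=(0.9988,0.0500)
member 4 (2-3): L=3.4964, (cx,cy)=(0.2994,0.9541)
member 5 (2-4): L=1.8410, (cx,cy)=(1.0000,0.0000)
member 6 (3-4): L=3.4292, (cx,cy)=(0.2315,-0.9728)
member 7 (3-5): L=1.5956, (cx,cy)=(0.9996,0.0269)
member 8 (4-5): L=3.4726, (cx,cy)=(0.2307,0.9730)
solve A·x = −loads:
  F[0-1] = -92.1103 N (compression)
  F[0-2] = +446.1472 N (tension)
  F[1-2] = +89.0867 N (tension)
  F[1-3] = -42.3460 N (compression)
  F[2-3] = -91.2056 N (compression)
  F[2-4] = +492.5343 N (tension)
  F[3-4] = -4991.5404 N (compression)
  F[3-5] = +1452.6629 N (tension)
  F[4-5] = -2875.2925 N (compression)
  Rx@0 = -422.9300 N
  Ry@0 = +89.1363 N
  Ry@4 = +7653.6537 N

492.534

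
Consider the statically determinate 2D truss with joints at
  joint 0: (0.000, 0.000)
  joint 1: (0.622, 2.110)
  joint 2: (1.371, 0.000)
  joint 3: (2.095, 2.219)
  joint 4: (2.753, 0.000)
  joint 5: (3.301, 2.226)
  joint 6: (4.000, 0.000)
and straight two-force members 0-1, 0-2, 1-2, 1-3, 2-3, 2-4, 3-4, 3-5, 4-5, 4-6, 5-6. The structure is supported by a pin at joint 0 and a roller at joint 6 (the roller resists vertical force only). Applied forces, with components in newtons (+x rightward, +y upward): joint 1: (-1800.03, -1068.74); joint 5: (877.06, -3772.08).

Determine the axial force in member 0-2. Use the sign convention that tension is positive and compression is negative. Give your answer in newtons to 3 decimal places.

N=7 nodes, M=11 members, R=3 reactions → 2N=14, M+R=14
member 0 (0-1): L=2.1998, (cx,cy)=(0.2828,0.9592)
member 1 (0-2): L=1.3710, (cx,cy)=(1.0000,0.0000)
member 2 (1-2): L=2.2390, (cx,cy)=(0.3345,-0.9424)
member 3 (1-3): L=1.4770, (cx,cy)=(0.9973,0.0738)
member 4 (2-3): L=2.3341, (cx,cy)=(0.3102,0.9507)
member 5 (2-4): L=1.3820, (cx,cy)=(1.0000,0.0000)
member 6 (3-4): L=2.3145, (cx,cy)=(0.2843,-0.9587)
member 7 (3-5): L=1.2060, (cx,cy)=(1.0000,0.0058)
member 8 (4-5): L=2.2925, (cx,cy)=(0.2390,0.9710)
member 9 (4-6): L=1.2470, (cx,cy)=(1.0000,0.0000)
member 10 (5-6): L=2.3332, (cx,cy)=(0.2996,-0.9541)
solve A·x = −loads:
  F[0-1] = -2109.2281 N (compression)
  F[0-2] = -326.5711 N (compression)
  F[1-2] = +1078.9333 N (tension)
  F[1-3] = +845.0050 N (tension)
  F[2-3] = -1069.5240 N (compression)
  F[2-4] = +366.1046 N (tension)
  F[3-4] = +996.8683 N (tension)
  F[3-5] = +227.5553 N (tension)
  F[4-5] = -984.2699 N (compression)
  F[4-6] = +884.7927 N (tension)
  F[5-6] = -2953.3203 N (compression)
  Rx@0 = +922.9700 N
  Ry@0 = +2023.1538 N
  Ry@6 = +2817.6662 N

-326.571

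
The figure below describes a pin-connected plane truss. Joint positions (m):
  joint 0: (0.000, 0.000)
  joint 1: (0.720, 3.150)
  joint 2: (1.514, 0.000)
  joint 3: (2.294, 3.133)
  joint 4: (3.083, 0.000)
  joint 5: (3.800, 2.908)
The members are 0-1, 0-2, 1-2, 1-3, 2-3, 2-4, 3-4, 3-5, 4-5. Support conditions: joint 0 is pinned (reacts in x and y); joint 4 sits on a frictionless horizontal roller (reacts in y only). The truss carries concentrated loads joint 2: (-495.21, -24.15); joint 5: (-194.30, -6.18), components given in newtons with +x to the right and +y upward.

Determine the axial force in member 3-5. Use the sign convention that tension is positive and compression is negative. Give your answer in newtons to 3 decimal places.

N=6 nodes, M=9 members, R=3 reactions → 2N=12, M+R=12
member 0 (0-1): L=3.2312, (cx,cy)=(0.2228,0.9749)
member 1 (0-2): L=1.5140, (cx,cy)=(1.0000,0.0000)
member 2 (1-2): L=3.2485, (cx,cy)=(0.2444,-0.9697)
member 3 (1-3): L=1.5741, (cx,cy)=(0.9999,-0.0108)
member 4 (2-3): L=3.2286, (cx,cy)=(0.2416,0.9704)
member 5 (2-4): L=1.5690, (cx,cy)=(1.0000,0.0000)
member 6 (3-4): L=3.2308, (cx,cy)=(0.2442,-0.9697)
member 7 (3-5): L=1.5227, (cx,cy)=(0.9890,-0.1478)
member 8 (4-5): L=2.9951, (cx,cy)=(0.2394,0.9709)
solve A·x = −loads:
  F[0-1] = -199.1306 N (compression)
  F[0-2] = -645.1388 N (compression)
  F[1-2] = +201.2382 N (tension)
  F[1-3] = -93.5630 N (compression)
  F[2-3] = -176.2040 N (compression)
  F[2-4] = -58.1737 N (compression)
  F[3-4] = +203.9265 N (tension)
  F[3-5] = -187.9909 N (compression)
  F[4-5] = -34.9749 N (compression)
  Rx@0 = +689.5100 N
  Ry@0 = +194.1241 N
  Ry@4 = -163.7941 N

-187.991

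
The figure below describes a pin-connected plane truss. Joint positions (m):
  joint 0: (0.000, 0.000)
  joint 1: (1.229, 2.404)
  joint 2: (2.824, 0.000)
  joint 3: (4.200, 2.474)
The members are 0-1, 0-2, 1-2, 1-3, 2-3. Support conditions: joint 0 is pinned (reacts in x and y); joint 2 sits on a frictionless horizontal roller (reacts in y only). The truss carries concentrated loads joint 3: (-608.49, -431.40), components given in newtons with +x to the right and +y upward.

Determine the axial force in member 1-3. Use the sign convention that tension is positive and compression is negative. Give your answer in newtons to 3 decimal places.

N=4 nodes, M=5 members, R=3 reactions → 2N=8, M+R=8
member 0 (0-1): L=2.6999, (cx,cy)=(0.4552,0.8904)
member 1 (0-2): L=2.8240, (cx,cy)=(1.0000,0.0000)
member 2 (1-2): L=2.8850, (cx,cy)=(0.5529,-0.8333)
member 3 (1-3): L=2.9718, (cx,cy)=(0.9997,0.0236)
member 4 (2-3): L=2.8309, (cx,cy)=(0.4861,0.8739)
solve A·x = −loads:
  F[0-1] = -362.6210 N (compression)
  F[0-2] = -443.4264 N (compression)
  F[1-2] = +376.9175 N (tension)
  F[1-3] = -373.5495 N (compression)
  F[2-3] = -483.5675 N (compression)
  Rx@0 = +608.4900 N
  Ry@0 = +322.8746 N
  Ry@2 = +108.5254 N

-373.549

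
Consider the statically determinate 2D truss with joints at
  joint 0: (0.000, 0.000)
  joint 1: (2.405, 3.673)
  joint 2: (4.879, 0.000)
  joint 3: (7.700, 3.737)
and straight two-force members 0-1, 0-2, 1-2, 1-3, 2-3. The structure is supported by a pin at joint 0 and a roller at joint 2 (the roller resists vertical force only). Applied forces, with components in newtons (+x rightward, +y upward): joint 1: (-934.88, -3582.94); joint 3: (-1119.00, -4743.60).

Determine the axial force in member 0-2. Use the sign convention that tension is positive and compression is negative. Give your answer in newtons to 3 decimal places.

-1638.116

N=4 nodes, M=5 members, R=3 reactions → 2N=8, M+R=8
member 0 (0-1): L=4.3903, (cx,cy)=(0.5478,0.8366)
member 1 (0-2): L=4.8790, (cx,cy)=(1.0000,0.0000)
member 2 (1-2): L=4.4285, (cx,cy)=(0.5587,-0.8294)
member 3 (1-3): L=5.2954, (cx,cy)=(0.9999,0.0121)
member 4 (2-3): L=4.6822, (cx,cy)=(0.6025,0.7981)
solve A·x = −loads:
  F[0-1] = -758.9768 N (compression)
  F[0-2] = -1638.1160 N (compression)
  F[1-2] = -3518.1315 N (compression)
  F[1-3] = +2484.7167 N (tension)
  F[2-3] = -5981.0544 N (compression)
  Rx@0 = +2053.8800 N
  Ry@0 = +634.9693 N
  Ry@2 = +7691.5707 N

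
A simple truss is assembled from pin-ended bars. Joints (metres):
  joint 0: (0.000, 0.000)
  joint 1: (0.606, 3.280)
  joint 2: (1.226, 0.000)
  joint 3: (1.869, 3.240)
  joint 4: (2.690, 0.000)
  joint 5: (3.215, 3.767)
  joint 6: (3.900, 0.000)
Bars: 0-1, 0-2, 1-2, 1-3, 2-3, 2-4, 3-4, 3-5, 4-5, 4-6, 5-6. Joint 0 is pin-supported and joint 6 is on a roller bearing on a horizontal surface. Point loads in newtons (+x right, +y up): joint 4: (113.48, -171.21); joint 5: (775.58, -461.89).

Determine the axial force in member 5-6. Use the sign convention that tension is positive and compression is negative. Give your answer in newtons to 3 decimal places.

N=7 nodes, M=11 members, R=3 reactions → 2N=14, M+R=14
member 0 (0-1): L=3.3355, (cx,cy)=(0.1817,0.9834)
member 1 (0-2): L=1.2260, (cx,cy)=(1.0000,0.0000)
member 2 (1-2): L=3.3381, (cx,cy)=(0.1857,-0.9826)
member 3 (1-3): L=1.2636, (cx,cy)=(0.9995,-0.0317)
member 4 (2-3): L=3.3032, (cx,cy)=(0.1947,0.9809)
member 5 (2-4): L=1.4640, (cx,cy)=(1.0000,0.0000)
member 6 (3-4): L=3.3424, (cx,cy)=(0.2456,-0.9694)
member 7 (3-5): L=1.4455, (cx,cy)=(0.9312,0.3646)
member 8 (4-5): L=3.8034, (cx,cy)=(0.1380,0.9904)
member 9 (4-6): L=1.2100, (cx,cy)=(1.0000,0.0000)
member 10 (5-6): L=3.8288, (cx,cy)=(0.1789,-0.9839)
solve A·x = −loads:
  F[0-1] = +625.2913 N (tension)
  F[0-2] = +775.4563 N (tension)
  F[1-2] = -633.2259 N (compression)
  F[1-3] = +231.3321 N (tension)
  F[2-3] = +634.3422 N (tension)
  F[2-4] = +534.3625 N (tension)
  F[3-4] = -446.7331 N (compression)
  F[3-5] = +498.7583 N (tension)
  F[4-5] = +610.0968 N (tension)
  F[4-6] = +226.9365 N (tension)
  F[5-6] = -1268.4504 N (compression)
  Rx@0 = -889.0600 N
  Ry@0 = -614.8849 N
  Ry@6 = +1247.9849 N

-1268.450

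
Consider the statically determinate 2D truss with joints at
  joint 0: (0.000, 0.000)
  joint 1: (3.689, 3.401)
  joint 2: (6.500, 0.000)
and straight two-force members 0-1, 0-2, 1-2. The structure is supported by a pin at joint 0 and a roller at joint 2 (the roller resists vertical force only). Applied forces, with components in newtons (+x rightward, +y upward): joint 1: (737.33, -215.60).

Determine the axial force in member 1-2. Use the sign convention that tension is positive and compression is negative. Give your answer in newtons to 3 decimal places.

-659.259

N=3 nodes, M=3 members, R=3 reactions → 2N=6, M+R=6
member 0 (0-1): L=5.0175, (cx,cy)=(0.7352,0.6778)
member 1 (0-2): L=6.5000, (cx,cy)=(1.0000,0.0000)
member 2 (1-2): L=4.4123, (cx,cy)=(0.6371,-0.7708)
solve A·x = −loads:
  F[0-1] = +431.6087 N (tension)
  F[0-2] = +420.0011 N (tension)
  F[1-2] = -659.2590 N (compression)
  Rx@0 = -737.3300 N
  Ry@0 = -292.5550 N
  Ry@2 = +508.1550 N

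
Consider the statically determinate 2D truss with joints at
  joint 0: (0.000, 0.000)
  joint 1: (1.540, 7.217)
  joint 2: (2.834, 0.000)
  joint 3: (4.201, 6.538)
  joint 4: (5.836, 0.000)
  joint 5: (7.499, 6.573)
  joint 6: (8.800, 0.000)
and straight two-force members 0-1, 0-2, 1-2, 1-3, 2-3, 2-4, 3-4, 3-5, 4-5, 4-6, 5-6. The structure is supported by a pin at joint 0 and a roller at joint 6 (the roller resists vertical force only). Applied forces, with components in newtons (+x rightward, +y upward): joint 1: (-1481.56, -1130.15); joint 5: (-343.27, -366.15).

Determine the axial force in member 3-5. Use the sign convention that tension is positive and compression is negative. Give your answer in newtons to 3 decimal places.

N=7 nodes, M=11 members, R=3 reactions → 2N=14, M+R=14
member 0 (0-1): L=7.3795, (cx,cy)=(0.2087,0.9780)
member 1 (0-2): L=2.8340, (cx,cy)=(1.0000,0.0000)
member 2 (1-2): L=7.3321, (cx,cy)=(0.1765,-0.9843)
member 3 (1-3): L=2.7463, (cx,cy)=(0.9690,-0.2472)
member 4 (2-3): L=6.6794, (cx,cy)=(0.2047,0.9788)
member 5 (2-4): L=3.0020, (cx,cy)=(1.0000,0.0000)
member 6 (3-4): L=6.7393, (cx,cy)=(0.2426,-0.9701)
member 7 (3-5): L=3.2982, (cx,cy)=(0.9999,0.0106)
member 8 (4-5): L=6.7801, (cx,cy)=(0.2453,0.9695)
member 9 (4-6): L=2.9640, (cx,cy)=(1.0000,0.0000)
member 10 (5-6): L=6.7005, (cx,cy)=(0.1942,-0.9810)
solve A·x = −loads:
  F[0-1] = -2513.2888 N (compression)
  F[0-2] = -1300.3396 N (compression)
  F[1-2] = +1153.6505 N (tension)
  F[1-3] = +777.6107 N (tension)
  F[2-3] = -1160.0977 N (compression)
  F[2-4] = -859.3130 N (compression)
  F[3-4] = +1370.6996 N (tension)
  F[3-5] = +183.5141 N (tension)
  F[4-5] = -1371.6494 N (compression)
  F[4-6] = -190.3408 N (compression)
  F[5-6] = +980.3087 N (tension)
  Rx@0 = +1824.8300 N
  Ry@0 = +2457.9525 N
  Ry@6 = -961.6525 N

183.514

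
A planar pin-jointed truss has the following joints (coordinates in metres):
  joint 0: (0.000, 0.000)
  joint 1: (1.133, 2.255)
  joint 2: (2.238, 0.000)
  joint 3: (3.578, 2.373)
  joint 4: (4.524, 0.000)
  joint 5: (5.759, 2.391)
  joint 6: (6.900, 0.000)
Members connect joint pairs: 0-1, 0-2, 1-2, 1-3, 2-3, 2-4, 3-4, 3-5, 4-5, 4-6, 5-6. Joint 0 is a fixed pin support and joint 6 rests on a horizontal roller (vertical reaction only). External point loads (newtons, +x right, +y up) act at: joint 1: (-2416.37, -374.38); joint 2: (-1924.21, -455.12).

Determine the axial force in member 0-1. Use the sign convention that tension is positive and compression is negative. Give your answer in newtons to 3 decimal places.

N=7 nodes, M=11 members, R=3 reactions → 2N=14, M+R=14
member 0 (0-1): L=2.5236, (cx,cy)=(0.4490,0.8936)
member 1 (0-2): L=2.2380, (cx,cy)=(1.0000,0.0000)
member 2 (1-2): L=2.5112, (cx,cy)=(0.4400,-0.8980)
member 3 (1-3): L=2.4478, (cx,cy)=(0.9988,0.0482)
member 4 (2-3): L=2.7252, (cx,cy)=(0.4917,0.8708)
member 5 (2-4): L=2.2860, (cx,cy)=(1.0000,0.0000)
member 6 (3-4): L=2.5546, (cx,cy)=(0.3703,-0.9289)
member 7 (3-5): L=2.1811, (cx,cy)=(1.0000,0.0083)
member 8 (4-5): L=2.6911, (cx,cy)=(0.4589,0.8885)
member 9 (4-6): L=2.3760, (cx,cy)=(1.0000,0.0000)
member 10 (5-6): L=2.6493, (cx,cy)=(0.4307,-0.9025)
solve A·x = −loads:
  F[0-1] = -1578.0878 N (compression)
  F[0-2] = -3632.0876 N (compression)
  F[1-2] = +1216.4145 N (tension)
  F[1-3] = +1173.9820 N (tension)
  F[2-3] = -731.7724 N (compression)
  F[2-4] = -812.7998 N (compression)
  F[3-4] = +630.1898 N (tension)
  F[3-5] = +579.4536 N (tension)
  F[4-5] = -658.8658 N (compression)
  F[4-6] = -277.0689 N (compression)
  F[5-6] = +643.3279 N (tension)
  Rx@0 = +4340.5800 N
  Ry@0 = +1410.1063 N
  Ry@6 = -580.6063 N

-1578.088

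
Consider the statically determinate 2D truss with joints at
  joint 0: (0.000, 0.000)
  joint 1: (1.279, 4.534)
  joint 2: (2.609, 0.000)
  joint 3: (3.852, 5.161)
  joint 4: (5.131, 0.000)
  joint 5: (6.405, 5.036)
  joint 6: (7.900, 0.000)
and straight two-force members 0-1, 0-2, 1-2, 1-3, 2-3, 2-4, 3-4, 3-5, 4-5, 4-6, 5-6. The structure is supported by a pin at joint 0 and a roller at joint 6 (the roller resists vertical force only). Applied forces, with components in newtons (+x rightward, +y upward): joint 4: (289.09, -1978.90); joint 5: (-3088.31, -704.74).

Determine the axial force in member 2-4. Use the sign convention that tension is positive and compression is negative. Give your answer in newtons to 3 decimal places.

N=7 nodes, M=11 members, R=3 reactions → 2N=14, M+R=14
member 0 (0-1): L=4.7109, (cx,cy)=(0.2715,0.9624)
member 1 (0-2): L=2.6090, (cx,cy)=(1.0000,0.0000)
member 2 (1-2): L=4.7250, (cx,cy)=(0.2815,-0.9596)
member 3 (1-3): L=2.6483, (cx,cy)=(0.9716,0.2368)
member 4 (2-3): L=5.3086, (cx,cy)=(0.2341,0.9722)
member 5 (2-4): L=2.5220, (cx,cy)=(1.0000,0.0000)
member 6 (3-4): L=5.3171, (cx,cy)=(0.2405,-0.9706)
member 7 (3-5): L=2.5561, (cx,cy)=(0.9988,-0.0489)
member 8 (4-5): L=5.1946, (cx,cy)=(0.2453,0.9695)
member 9 (4-6): L=2.7690, (cx,cy)=(1.0000,0.0000)
member 10 (5-6): L=5.2532, (cx,cy)=(0.2846,-0.9587)
solve A·x = −loads:
  F[0-1] = -2904.7868 N (compression)
  F[0-2] = -2010.5836 N (compression)
  F[1-2] = +2532.1985 N (tension)
  F[1-3] = -1545.3317 N (compression)
  F[2-3] = -2499.2941 N (compression)
  F[2-4] = -712.6151 N (compression)
  F[3-4] = +3022.1765 N (tension)
  F[3-5] = -2816.9411 N (compression)
  F[4-5] = -984.6110 N (compression)
  F[4-6] = -33.2611 N (compression)
  F[5-6] = +116.8750 N (tension)
  Rx@0 = +2799.2200 N
  Ry@0 = +2795.6822 N
  Ry@6 = -112.0422 N

-712.615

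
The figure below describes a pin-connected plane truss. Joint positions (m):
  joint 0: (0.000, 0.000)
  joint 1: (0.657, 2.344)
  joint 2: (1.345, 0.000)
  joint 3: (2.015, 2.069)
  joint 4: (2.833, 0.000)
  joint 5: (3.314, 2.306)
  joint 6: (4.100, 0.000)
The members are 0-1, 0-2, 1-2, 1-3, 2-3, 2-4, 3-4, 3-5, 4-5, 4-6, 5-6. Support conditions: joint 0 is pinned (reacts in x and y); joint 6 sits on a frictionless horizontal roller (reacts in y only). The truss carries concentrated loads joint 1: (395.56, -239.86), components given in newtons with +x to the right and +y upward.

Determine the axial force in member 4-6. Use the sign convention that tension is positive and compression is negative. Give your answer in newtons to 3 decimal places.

N=7 nodes, M=11 members, R=3 reactions → 2N=14, M+R=14
member 0 (0-1): L=2.4343, (cx,cy)=(0.2699,0.9629)
member 1 (0-2): L=1.3450, (cx,cy)=(1.0000,0.0000)
member 2 (1-2): L=2.4429, (cx,cy)=(0.2816,-0.9595)
member 3 (1-3): L=1.3856, (cx,cy)=(0.9801,-0.1985)
member 4 (2-3): L=2.1748, (cx,cy)=(0.3081,0.9514)
member 5 (2-4): L=1.4880, (cx,cy)=(1.0000,0.0000)
member 6 (3-4): L=2.2248, (cx,cy)=(0.3677,-0.9300)
member 7 (3-5): L=1.3204, (cx,cy)=(0.9838,0.1795)
member 8 (4-5): L=2.3556, (cx,cy)=(0.2042,0.9789)
member 9 (4-6): L=1.2670, (cx,cy)=(1.0000,0.0000)
member 10 (5-6): L=2.4363, (cx,cy)=(0.3226,-0.9465)
solve A·x = −loads:
  F[0-1] = +25.6733 N (tension)
  F[0-2] = +388.6310 N (tension)
  F[1-2] = -205.9651 N (compression)
  F[1-3] = -337.3351 N (compression)
  F[2-3] = +207.7318 N (tension)
  F[2-4] = +266.6267 N (tension)
  F[3-4] = -314.1569 N (compression)
  F[3-5] = -153.6159 N (compression)
  F[4-5] = +298.4403 N (tension)
  F[4-6] = +90.1823 N (tension)
  F[5-6] = -279.5278 N (compression)
  Rx@0 = -395.5600 N
  Ry@0 = -24.7206 N
  Ry@6 = +264.5806 N

90.182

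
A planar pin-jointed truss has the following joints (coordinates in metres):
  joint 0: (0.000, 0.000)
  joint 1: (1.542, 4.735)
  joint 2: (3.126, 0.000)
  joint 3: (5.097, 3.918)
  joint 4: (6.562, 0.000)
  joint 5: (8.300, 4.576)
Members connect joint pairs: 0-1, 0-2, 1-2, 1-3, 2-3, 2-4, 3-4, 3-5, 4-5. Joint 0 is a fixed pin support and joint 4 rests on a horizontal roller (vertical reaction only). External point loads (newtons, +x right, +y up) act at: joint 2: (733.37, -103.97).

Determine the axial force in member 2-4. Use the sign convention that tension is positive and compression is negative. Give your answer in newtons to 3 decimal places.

18.520

N=6 nodes, M=9 members, R=3 reactions → 2N=12, M+R=12
member 0 (0-1): L=4.9798, (cx,cy)=(0.3097,0.9508)
member 1 (0-2): L=3.1260, (cx,cy)=(1.0000,0.0000)
member 2 (1-2): L=4.9929, (cx,cy)=(0.3172,-0.9483)
member 3 (1-3): L=3.6477, (cx,cy)=(0.9746,-0.2240)
member 4 (2-3): L=4.3858, (cx,cy)=(0.4494,0.8933)
member 5 (2-4): L=3.4360, (cx,cy)=(1.0000,0.0000)
member 6 (3-4): L=4.1829, (cx,cy)=(0.3502,-0.9367)
member 7 (3-5): L=3.2699, (cx,cy)=(0.9795,0.2012)
member 8 (4-5): L=4.8949, (cx,cy)=(0.3551,0.9348)
solve A·x = −loads:
  F[0-1] = -57.2550 N (compression)
  F[0-2] = +751.0992 N (tension)
  F[1-2] = +66.8416 N (tension)
  F[1-3] = -39.9496 N (compression)
  F[2-3] = +45.4270 N (tension)
  F[2-4] = +18.5197 N (tension)
  F[3-4] = -52.8783 N (compression)
  F[3-5] = -0.0000 N (tension)
  F[4-5] = -0.0000 N (tension)
  Rx@0 = -733.3700 N
  Ry@0 = +54.4409 N
  Ry@4 = +49.5291 N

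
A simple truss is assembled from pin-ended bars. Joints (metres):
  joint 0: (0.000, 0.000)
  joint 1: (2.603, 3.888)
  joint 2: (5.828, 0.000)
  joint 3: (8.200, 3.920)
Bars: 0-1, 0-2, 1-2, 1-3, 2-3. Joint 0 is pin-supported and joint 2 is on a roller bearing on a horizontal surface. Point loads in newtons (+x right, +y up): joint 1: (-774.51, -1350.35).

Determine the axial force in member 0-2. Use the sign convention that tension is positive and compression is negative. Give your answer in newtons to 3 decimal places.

71.685

N=4 nodes, M=5 members, R=3 reactions → 2N=8, M+R=8
member 0 (0-1): L=4.6789, (cx,cy)=(0.5563,0.8310)
member 1 (0-2): L=5.8280, (cx,cy)=(1.0000,0.0000)
member 2 (1-2): L=5.0515, (cx,cy)=(0.6384,-0.7697)
member 3 (1-3): L=5.5971, (cx,cy)=(1.0000,0.0057)
member 4 (2-3): L=4.5818, (cx,cy)=(0.5177,0.8556)
solve A·x = −loads:
  F[0-1] = -1521.0391 N (compression)
  F[0-2] = +71.6847 N (tension)
  F[1-2] = -112.2828 N (compression)
  F[1-3] = +0.0000 N (tension)
  F[2-3] = -0.0000 N (compression)
  Rx@0 = +774.5100 N
  Ry@0 = +1263.9282 N
  Ry@2 = +86.4218 N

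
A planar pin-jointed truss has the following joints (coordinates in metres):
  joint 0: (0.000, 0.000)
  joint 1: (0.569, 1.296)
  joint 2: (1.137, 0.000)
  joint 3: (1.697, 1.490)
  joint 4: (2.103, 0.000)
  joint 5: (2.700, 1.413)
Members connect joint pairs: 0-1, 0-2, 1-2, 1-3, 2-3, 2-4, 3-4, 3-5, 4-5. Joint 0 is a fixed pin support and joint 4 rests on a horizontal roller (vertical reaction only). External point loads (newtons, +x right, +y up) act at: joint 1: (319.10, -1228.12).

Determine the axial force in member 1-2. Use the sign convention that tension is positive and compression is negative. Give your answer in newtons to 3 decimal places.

N=6 nodes, M=9 members, R=3 reactions → 2N=12, M+R=12
member 0 (0-1): L=1.4154, (cx,cy)=(0.4020,0.9156)
member 1 (0-2): L=1.1370, (cx,cy)=(1.0000,0.0000)
member 2 (1-2): L=1.4150, (cx,cy)=(0.4014,-0.9159)
member 3 (1-3): L=1.1446, (cx,cy)=(0.9855,0.1695)
member 4 (2-3): L=1.5918, (cx,cy)=(0.3518,0.9361)
member 5 (2-4): L=0.9660, (cx,cy)=(1.0000,0.0000)
member 6 (3-4): L=1.5443, (cx,cy)=(0.2629,-0.9648)
member 7 (3-5): L=1.0060, (cx,cy)=(0.9971,-0.0765)
member 8 (4-5): L=1.5339, (cx,cy)=(0.3892,0.9212)
solve A·x = −loads:
  F[0-1] = -763.6026 N (compression)
  F[0-2] = +626.0717 N (tension)
  F[1-2] = -646.3495 N (compression)
  F[1-3] = -372.0019 N (compression)
  F[2-3] = +632.4202 N (tension)
  F[2-4] = +144.1264 N (tension)
  F[3-4] = -548.2212 N (compression)
  F[3-5] = -0.0000 N (tension)
  F[4-5] = +0.0000 N (tension)
  Rx@0 = -319.1000 N
  Ry@0 = +699.1833 N
  Ry@4 = +528.9367 N

-646.350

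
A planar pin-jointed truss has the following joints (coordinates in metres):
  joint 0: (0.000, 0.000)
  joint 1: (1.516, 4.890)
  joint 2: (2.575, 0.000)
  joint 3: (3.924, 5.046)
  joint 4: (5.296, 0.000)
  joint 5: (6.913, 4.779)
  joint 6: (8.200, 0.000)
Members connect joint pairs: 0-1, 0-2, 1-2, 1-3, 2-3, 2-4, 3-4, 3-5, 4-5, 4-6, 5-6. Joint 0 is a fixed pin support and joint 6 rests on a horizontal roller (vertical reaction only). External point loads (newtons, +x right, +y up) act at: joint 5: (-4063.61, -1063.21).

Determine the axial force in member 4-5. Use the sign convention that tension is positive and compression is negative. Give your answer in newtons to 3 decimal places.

N=7 nodes, M=11 members, R=3 reactions → 2N=14, M+R=14
member 0 (0-1): L=5.1196, (cx,cy)=(0.2961,0.9552)
member 1 (0-2): L=2.5750, (cx,cy)=(1.0000,0.0000)
member 2 (1-2): L=5.0034, (cx,cy)=(0.2117,-0.9773)
member 3 (1-3): L=2.4130, (cx,cy)=(0.9979,0.0646)
member 4 (2-3): L=5.2232, (cx,cy)=(0.2583,0.9661)
member 5 (2-4): L=2.7210, (cx,cy)=(1.0000,0.0000)
member 6 (3-4): L=5.2292, (cx,cy)=(0.2624,-0.9650)
member 7 (3-5): L=3.0009, (cx,cy)=(0.9960,-0.0890)
member 8 (4-5): L=5.0451, (cx,cy)=(0.3205,0.9472)
member 9 (4-6): L=2.9040, (cx,cy)=(1.0000,0.0000)
member 10 (5-6): L=4.9493, (cx,cy)=(0.2600,-0.9656)
solve A·x = −loads:
  F[0-1] = -2654.1999 N (compression)
  F[0-2] = -3277.6574 N (compression)
  F[1-2] = +2506.6666 N (tension)
  F[1-3] = -1319.2682 N (compression)
  F[2-3] = -2535.9118 N (compression)
  F[2-4] = -2092.1508 N (compression)
  F[3-4] = +2879.6439 N (tension)
  F[3-5] = -2737.8582 N (compression)
  F[4-5] = -2933.5130 N (compression)
  F[4-6] = -396.4019 N (compression)
  F[5-6] = +1524.3958 N (tension)
  Rx@0 = +4063.6100 N
  Ry@0 = +2535.1638 N
  Ry@6 = -1471.9538 N

-2933.513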